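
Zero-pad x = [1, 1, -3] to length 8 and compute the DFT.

Original 3-point DFT: [-1, 2.0000-3.4641i, 2.0000+3.4641i]
Zero-padded 8-point DFT provides frequency interpolation.

DFT_8([x, 0, ...]) = [-1, 1.7071+2.2929i, 4-1i, 0.2929-3.7071i, -3, 0.2929+3.7071i, 4+1i, 1.7071-2.2929i]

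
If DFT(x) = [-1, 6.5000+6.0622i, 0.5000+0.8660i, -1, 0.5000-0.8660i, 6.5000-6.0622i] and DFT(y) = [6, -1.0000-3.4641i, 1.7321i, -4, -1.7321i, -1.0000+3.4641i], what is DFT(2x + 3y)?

By linearity: DFT(2x + 3y) = 2·DFT(x) + 3·DFT(y)
= 2·[-1, 6.5000+6.0622i, 0.5000+0.8660i, -1, 0.5000-0.8660i, 6.5000-6.0622i] + 3·[6, -1.0000-3.4641i, 1.7321i, -4, -1.7321i, -1.0000+3.4641i]

Computing element-wise:
Z[0] = 2·(-1) + 3·(6) = 16
Z[1] = 2·(6.5000+6.0622i) + 3·(-1.0000-3.4641i) = 10.0000+1.7321i
Z[2] = 2·(0.5000+0.8660i) + 3·(1.7321i) = 1.0000+6.9283i
Z[3] = 2·(-1) + 3·(-4) = -14
Z[4] = 2·(0.5000-0.8660i) + 3·(-1.7321i) = 1.0000-6.9283i
Z[5] = 2·(6.5000-6.0622i) + 3·(-1.0000+3.4641i) = 10.0000-1.7321i

DFT(2x + 3y) = 2·X + 3·Y = [16, 10.0000+1.7321i, 1.0000+6.9283i, -14, 1.0000-6.9283i, 10.0000-1.7321i]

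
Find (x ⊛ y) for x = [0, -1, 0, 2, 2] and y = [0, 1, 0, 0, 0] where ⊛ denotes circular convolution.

(x ⊛ y)[n] = Σ(m=0 to 4) x[m] · y[(n-m) mod 5]

Computing each output sample:
(x ⊛ y)[0] = 2
(x ⊛ y)[1] = 0
(x ⊛ y)[2] = -1
(x ⊛ y)[3] = 0
(x ⊛ y)[4] = 2

x ⊛ y = [2, 0, -1, 0, 2]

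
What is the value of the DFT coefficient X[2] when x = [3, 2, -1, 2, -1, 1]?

X[2] = Σ(n=0 to 5) x[n] · ω_6^(2n) where ω_6 = e^(-2πi/6)
= (3)·ω_6^0 + (2)·ω_6^2 + (-1)·ω_6^4 + (2)·ω_6^6 + (-1)·ω_6^8 + (1)·ω_6^10

X[2] = 4.5000-0.8660i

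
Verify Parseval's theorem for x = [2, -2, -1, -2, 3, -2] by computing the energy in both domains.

Time domain:
Σ|x[n]|² = |2|² + |-2|² + |-1|² + |-2|² + |3|² + |-2|² = 26.0000

Frequency domain:
(1/6)Σ|X[k]|² = (1/6)(|-2|² + |1.0000+3.4641i|² + |1.0000-3.4641i|² + |10|² + |1.0000+3.4641i|² + |1.0000-3.4641i|²) = (1/6)·156.0000 = 26.0000

Both sides agree, confirming Parseval's theorem.

Σ|x[n]|² = (1/N)Σ|X[k]|² = 26.0000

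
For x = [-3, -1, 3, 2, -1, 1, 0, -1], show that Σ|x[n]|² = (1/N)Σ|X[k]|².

Time domain:
Σ|x[n]|² = |-3|² + |-1|² + |3|² + |2|² + |-1|² + |1|² + |0|² + |-1|² = 26.0000

Frequency domain:
(1/8)Σ|X[k]|² = (1/8)(|0|² + |-5.5355-3.7071i|² + |-7+1i|² + |1.5355+2.2929i|² + |-2|² + |1.5355-2.2929i|² + |-7-1i|² + |-5.5355+3.7071i|²) = (1/8)·208.0000 = 26.0000

Both sides agree, confirming Parseval's theorem.

Σ|x[n]|² = (1/N)Σ|X[k]|² = 26.0000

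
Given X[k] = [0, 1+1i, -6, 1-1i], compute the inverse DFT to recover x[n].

x[n] = (1/4) Σ(k=0 to 3) X[k] · e^(2πikn/4)

Computing each x[n]:
x[0] = -1
x[1] = 1
x[2] = -2
x[3] = 2

x = [-1, 1, -2, 2]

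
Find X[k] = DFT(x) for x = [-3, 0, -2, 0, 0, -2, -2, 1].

X[k] = Σ(n=0 to 7) x[n] · ω_8^(nk)
where ω_8 = e^(-2πi/8)

Computing each X[k]:
X[0] = -8
X[1] = -0.8787-0.7071i
X[2] = 1+3i
X[3] = -5.1213-0.7071i
X[4] = -6
X[5] = -5.1213+0.7071i
X[6] = 1-3i
X[7] = -0.8787+0.7071i

X = [-8, -0.8787-0.7071i, 1+3i, -5.1213-0.7071i, -6, -5.1213+0.7071i, 1-3i, -0.8787+0.7071i]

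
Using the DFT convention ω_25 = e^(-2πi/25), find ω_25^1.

ω_25^1 = e^(-2πi·1/25)
= cos(-2π·1/25) + i·sin(-2π·1/25)
= cos(-2π/25) + i·sin(-2π/25)

ω_25^1 = cos(-2π/25) + i·sin(-2π/25) = 0.9686-0.2487i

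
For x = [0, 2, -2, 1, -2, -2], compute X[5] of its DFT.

X[5] = Σ(n=0 to 5) x[n] · ω_6^(5n) where ω_6 = e^(-2πi/6)
= (0)·ω_6^0 + (2)·ω_6^5 + (-2)·ω_6^10 + (1)·ω_6^15 + (-2)·ω_6^20 + (-2)·ω_6^25

X[5] = 1.0000+3.4641i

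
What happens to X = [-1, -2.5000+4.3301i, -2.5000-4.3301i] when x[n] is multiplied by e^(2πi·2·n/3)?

Modulation property: DFT(ω_3^(-2n)·x[n]) = X[(k-2) mod 3], so circularly shift X by 2 positions.

X[k-2] = [-2.5000+4.3301i, -2.5000-4.3301i, -1]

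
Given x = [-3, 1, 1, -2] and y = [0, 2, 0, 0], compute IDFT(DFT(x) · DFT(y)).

(x ⊛ y)[n] = Σ(m=0 to 3) x[m] · y[(n-m) mod 4]

Computing each output sample:
(x ⊛ y)[0] = -4
(x ⊛ y)[1] = -6
(x ⊛ y)[2] = 2
(x ⊛ y)[3] = 2

x ⊛ y = [-4, -6, 2, 2]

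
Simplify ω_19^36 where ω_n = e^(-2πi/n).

Since ω_19^19 = 1, powers reduce modulo 19.
36 mod 19 = 17
So ω_19^36 = ω_19^17 = e^(-2πi·17/19)

ω_19^36 = ω_19^17 = 0.7891+0.6142i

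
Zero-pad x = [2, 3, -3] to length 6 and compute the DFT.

Original 3-point DFT: [2, 2.0000-5.1962i, 2.0000+5.1962i]
Zero-padded 6-point DFT provides frequency interpolation.

DFT_6([x, 0, ...]) = [2, 5, 2.0000-5.1962i, -4, 2.0000+5.1962i, 5]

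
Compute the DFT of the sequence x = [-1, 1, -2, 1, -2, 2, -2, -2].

X[k] = Σ(n=0 to 7) x[n] · ω_8^(nk)
where ω_8 = e^(-2πi/8)

Computing each X[k]:
X[0] = -5
X[1] = -1.8284-1.4142i
X[2] = 1-4i
X[3] = 3.8284-1.4142i
X[4] = -9
X[5] = 3.8284+1.4142i
X[6] = 1+4i
X[7] = -1.8284+1.4142i

X = [-5, -1.8284-1.4142i, 1-4i, 3.8284-1.4142i, -9, 3.8284+1.4142i, 1+4i, -1.8284+1.4142i]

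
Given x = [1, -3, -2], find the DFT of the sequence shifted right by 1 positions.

Time shift by 1: X_shifted[k] = ω_3^(1k) · X[k]
Shifted x = [-2, 1, -3]

DFT(x[n-1]) = [-4, -1.0000-3.4641i, -1.0000+3.4641i]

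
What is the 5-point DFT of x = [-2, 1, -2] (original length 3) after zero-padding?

Original 3-point DFT: [-3, -1.5000-2.5981i, -1.5000+2.5981i]
Zero-padded 5-point DFT provides frequency interpolation.

DFT_5([x, 0, ...]) = [-3, -0.0729+0.2245i, -3.4271-2.4899i, -3.4271+2.4899i, -0.0729-0.2245i]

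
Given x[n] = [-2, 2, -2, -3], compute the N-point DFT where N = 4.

X[k] = Σ(n=0 to 3) x[n] · ω_4^(nk)
where ω_4 = e^(-2πi/4)

Computing each X[k]:
X[0] = -5
X[1] = -5i
X[2] = -3
X[3] = 5i

X = [-5, -5i, -3, 5i]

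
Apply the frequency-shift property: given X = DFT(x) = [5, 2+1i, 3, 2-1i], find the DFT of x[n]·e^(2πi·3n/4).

Modulation property: DFT(ω_4^(-3n)·x[n]) = X[(k-3) mod 4], so circularly shift X by 3 positions.

X[k-3] = [2+1i, 3, 2-1i, 5]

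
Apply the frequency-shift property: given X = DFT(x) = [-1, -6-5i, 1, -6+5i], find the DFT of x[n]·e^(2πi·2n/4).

Modulation property: DFT(ω_4^(-2n)·x[n]) = X[(k-2) mod 4], so circularly shift X by 2 positions.

X[k-2] = [1, -6+5i, -1, -6-5i]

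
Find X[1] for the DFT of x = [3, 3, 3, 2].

X[1] = Σ(n=0 to 3) x[n] · ω_4^(1n) where ω_4 = e^(-2πi/4)
= (3)·ω_4^0 + (3)·ω_4^1 + (3)·ω_4^2 + (2)·ω_4^3

X[1] = -1i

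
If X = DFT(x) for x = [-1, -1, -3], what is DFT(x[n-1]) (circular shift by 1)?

Time shift by 1: X_shifted[k] = ω_3^(1k) · X[k]
Shifted x = [-3, -1, -1]

DFT(x[n-1]) = [-5, -2, -2]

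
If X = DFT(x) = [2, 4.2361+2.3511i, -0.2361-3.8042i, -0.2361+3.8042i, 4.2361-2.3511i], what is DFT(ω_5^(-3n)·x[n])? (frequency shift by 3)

Modulation property: DFT(ω_5^(-3n)·x[n]) = X[(k-3) mod 5], so circularly shift X by 3 positions.

X[k-3] = [-0.2361-3.8042i, -0.2361+3.8042i, 4.2361-2.3511i, 2, 4.2361+2.3511i]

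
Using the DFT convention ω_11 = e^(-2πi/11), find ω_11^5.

ω_11^5 = e^(-2πi·5/11)
= cos(-2π·5/11) + i·sin(-2π·5/11)
= cos(-10π/11) + i·sin(-10π/11)

ω_11^5 = cos(-10π/11) + i·sin(-10π/11) = -0.9595-0.2817i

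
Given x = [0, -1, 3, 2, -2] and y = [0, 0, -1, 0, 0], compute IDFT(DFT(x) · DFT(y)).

(x ⊛ y)[n] = Σ(m=0 to 4) x[m] · y[(n-m) mod 5]

Computing each output sample:
(x ⊛ y)[0] = -2
(x ⊛ y)[1] = 2
(x ⊛ y)[2] = 0
(x ⊛ y)[3] = 1
(x ⊛ y)[4] = -3

x ⊛ y = [-2, 2, 0, 1, -3]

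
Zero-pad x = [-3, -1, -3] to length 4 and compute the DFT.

Original 3-point DFT: [-7, -1.0000-1.7321i, -1.0000+1.7321i]
Zero-padded 4-point DFT provides frequency interpolation.

DFT_4([x, 0, ...]) = [-7, 1i, -5, -1i]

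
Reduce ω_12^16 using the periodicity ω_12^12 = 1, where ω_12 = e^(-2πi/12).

Since ω_12^12 = 1, powers reduce modulo 12.
16 mod 12 = 4
So ω_12^16 = ω_12^4 = e^(-2πi·4/12)

ω_12^16 = ω_12^4 = -0.5000-0.8660i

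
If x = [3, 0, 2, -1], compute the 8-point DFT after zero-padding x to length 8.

Original 4-point DFT: [4, 1-1i, 6, 1+1i]
Zero-padded 8-point DFT provides frequency interpolation.

DFT_8([x, 0, ...]) = [4, 3.7071-1.2929i, 1-1i, 2.2929+2.7071i, 6, 2.2929-2.7071i, 1+1i, 3.7071+1.2929i]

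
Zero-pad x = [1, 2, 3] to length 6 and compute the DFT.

Original 3-point DFT: [6, -1.5000+0.8660i, -1.5000-0.8660i]
Zero-padded 6-point DFT provides frequency interpolation.

DFT_6([x, 0, ...]) = [6, 0.5000-4.3301i, -1.5000+0.8660i, 2, -1.5000-0.8660i, 0.5000+4.3301i]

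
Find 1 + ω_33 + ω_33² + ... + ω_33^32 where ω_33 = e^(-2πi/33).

Sum of all nth roots of unity equals 0 for n > 1 (geometric series with r ≠ 1).

0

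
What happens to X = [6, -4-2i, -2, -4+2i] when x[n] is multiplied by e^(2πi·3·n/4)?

Modulation property: DFT(ω_4^(-3n)·x[n]) = X[(k-3) mod 4], so circularly shift X by 3 positions.

X[k-3] = [-4-2i, -2, -4+2i, 6]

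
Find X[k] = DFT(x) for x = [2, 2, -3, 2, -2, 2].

X[k] = Σ(n=0 to 5) x[n] · ω_6^(nk)
where ω_6 = e^(-2πi/6)

Computing each X[k]:
X[0] = 3
X[1] = 4.5000+0.8660i
X[2] = 4.5000-0.8660i
X[3] = -9
X[4] = 4.5000+0.8660i
X[5] = 4.5000-0.8660i

X = [3, 4.5000+0.8660i, 4.5000-0.8660i, -9, 4.5000+0.8660i, 4.5000-0.8660i]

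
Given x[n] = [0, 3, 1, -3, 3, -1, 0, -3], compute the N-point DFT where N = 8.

X[k] = Σ(n=0 to 7) x[n] · ω_8^(nk)
where ω_8 = e^(-2πi/8)

Computing each X[k]:
X[0] = 0
X[1] = -0.1716-3.8284i
X[2] = 2-8i
X[3] = -5.8284-1.8284i
X[4] = 8
X[5] = -5.8284+1.8284i
X[6] = 2+8i
X[7] = -0.1716+3.8284i

X = [0, -0.1716-3.8284i, 2-8i, -5.8284-1.8284i, 8, -5.8284+1.8284i, 2+8i, -0.1716+3.8284i]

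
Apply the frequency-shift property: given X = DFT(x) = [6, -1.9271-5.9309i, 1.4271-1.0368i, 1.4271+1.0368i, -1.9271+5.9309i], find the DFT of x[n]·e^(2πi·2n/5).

Modulation property: DFT(ω_5^(-2n)·x[n]) = X[(k-2) mod 5], so circularly shift X by 2 positions.

X[k-2] = [1.4271+1.0368i, -1.9271+5.9309i, 6, -1.9271-5.9309i, 1.4271-1.0368i]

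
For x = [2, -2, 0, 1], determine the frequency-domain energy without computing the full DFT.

Parseval: Σ|x[n]|² = (1/N)Σ|X[k]|², so Σ|X[k]|² = N·Σ|x[n]|² = 4·9.0000

Σ|X[k]|² = N·Σ|x[n]|² = 4·9.0000 = 36.0000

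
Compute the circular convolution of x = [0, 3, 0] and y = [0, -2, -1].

(x ⊛ y)[n] = Σ(m=0 to 2) x[m] · y[(n-m) mod 3]

Computing each output sample:
(x ⊛ y)[0] = -3
(x ⊛ y)[1] = 0
(x ⊛ y)[2] = -6

x ⊛ y = [-3, 0, -6]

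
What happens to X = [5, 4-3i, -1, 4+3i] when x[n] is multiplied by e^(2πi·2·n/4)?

Modulation property: DFT(ω_4^(-2n)·x[n]) = X[(k-2) mod 4], so circularly shift X by 2 positions.

X[k-2] = [-1, 4+3i, 5, 4-3i]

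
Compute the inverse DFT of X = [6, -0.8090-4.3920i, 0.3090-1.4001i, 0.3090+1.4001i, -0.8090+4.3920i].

x[n] = (1/5) Σ(k=0 to 4) X[k] · e^(2πikn/5)

Computing each x[n]:
x[0] = 1
x[1] = 3
x[2] = 2
x[3] = 1
x[4] = -1

x = [1, 3, 2, 1, -1]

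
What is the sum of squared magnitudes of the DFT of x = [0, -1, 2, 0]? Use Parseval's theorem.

Parseval: Σ|x[n]|² = (1/N)Σ|X[k]|², so Σ|X[k]|² = N·Σ|x[n]|² = 4·5.0000

Σ|X[k]|² = N·Σ|x[n]|² = 4·5.0000 = 20.0000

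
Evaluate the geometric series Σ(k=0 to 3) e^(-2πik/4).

Sum of all nth roots of unity equals 0 for n > 1 (geometric series with r ≠ 1).

0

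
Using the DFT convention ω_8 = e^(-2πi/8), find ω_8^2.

ω_8^2 = e^(-2πi·2/8)
= cos(-2π·2/8) + i·sin(-2π·2/8)
= cos(-4π/8) + i·sin(-4π/8)

ω_8^2 = cos(-4π/8) + i·sin(-4π/8) = -1i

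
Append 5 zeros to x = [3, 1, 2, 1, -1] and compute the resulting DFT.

Original 5-point DFT: [6, 0.5729-2.4899i, 3.9271-0.2245i, 3.9271+0.2245i, 0.5729+2.4899i]
Zero-padded 10-point DFT provides frequency interpolation.

DFT_10([x, 0, ...]) = [6, 4.9271-2.8532i, 0.5729-2.4899i, 1.5729+1.7634i, 3.9271-0.2245i, 2, 3.9271+0.2245i, 1.5729-1.7634i, 0.5729+2.4899i, 4.9271+2.8532i]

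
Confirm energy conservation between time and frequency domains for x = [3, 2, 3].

Time domain:
Σ|x[n]|² = |3|² + |2|² + |3|² = 22.0000

Frequency domain:
(1/3)Σ|X[k]|² = (1/3)(|8|² + |0.5000+0.8660i|² + |0.5000-0.8660i|²) = (1/3)·66.0000 = 22.0000

Both sides agree, confirming Parseval's theorem.

Σ|x[n]|² = (1/N)Σ|X[k]|² = 22.0000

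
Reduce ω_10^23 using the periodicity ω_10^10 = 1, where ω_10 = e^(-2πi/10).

Since ω_10^10 = 1, powers reduce modulo 10.
23 mod 10 = 3
So ω_10^23 = ω_10^3 = e^(-2πi·3/10)

ω_10^23 = ω_10^3 = -0.3090-0.9511i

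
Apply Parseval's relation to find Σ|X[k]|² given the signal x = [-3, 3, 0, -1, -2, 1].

Parseval: Σ|x[n]|² = (1/N)Σ|X[k]|², so Σ|X[k]|² = N·Σ|x[n]|² = 6·24.0000

Σ|X[k]|² = N·Σ|x[n]|² = 6·24.0000 = 144.0000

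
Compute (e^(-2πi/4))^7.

Since ω_4^4 = 1, powers reduce modulo 4.
7 mod 4 = 3
So ω_4^7 = ω_4^3 = e^(-2πi·3/4)

ω_4^7 = ω_4^3 = 1i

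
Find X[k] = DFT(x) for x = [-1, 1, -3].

X[k] = Σ(n=0 to 2) x[n] · ω_3^(nk)
where ω_3 = e^(-2πi/3)

Computing each X[k]:
X[0] = -3
X[1] = -3.4641i
X[2] = 3.4641i

X = [-3, -3.4641i, 3.4641i]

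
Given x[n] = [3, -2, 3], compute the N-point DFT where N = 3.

X[k] = Σ(n=0 to 2) x[n] · ω_3^(nk)
where ω_3 = e^(-2πi/3)

Computing each X[k]:
X[0] = 4
X[1] = 2.5000+4.3301i
X[2] = 2.5000-4.3301i

X = [4, 2.5000+4.3301i, 2.5000-4.3301i]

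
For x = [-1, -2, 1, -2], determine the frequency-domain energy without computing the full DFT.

Parseval: Σ|x[n]|² = (1/N)Σ|X[k]|², so Σ|X[k]|² = N·Σ|x[n]|² = 4·10.0000

Σ|X[k]|² = N·Σ|x[n]|² = 4·10.0000 = 40.0000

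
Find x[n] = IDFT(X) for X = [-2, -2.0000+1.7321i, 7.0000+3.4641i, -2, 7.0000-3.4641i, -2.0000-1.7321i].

x[n] = (1/6) Σ(k=0 to 5) X[k] · e^(2πikn/6)

Computing each x[n]:
x[0] = 1
x[1] = -3
x[2] = -1
x[3] = 3
x[4] = -2
x[5] = 0

x = [1, -3, -1, 3, -2, 0]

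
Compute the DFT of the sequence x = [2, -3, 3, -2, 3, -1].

X[k] = Σ(n=0 to 5) x[n] · ω_6^(nk)
where ω_6 = e^(-2πi/6)

Computing each X[k]:
X[0] = 2
X[1] = -1.0000+1.7321i
X[2] = -1.0000+1.7321i
X[3] = 14
X[4] = -1.0000-1.7321i
X[5] = -1.0000-1.7321i

X = [2, -1.0000+1.7321i, -1.0000+1.7321i, 14, -1.0000-1.7321i, -1.0000-1.7321i]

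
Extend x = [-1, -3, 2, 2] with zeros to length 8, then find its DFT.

Original 4-point DFT: [0, -3+5i, 2, -3-5i]
Zero-padded 8-point DFT provides frequency interpolation.

DFT_8([x, 0, ...]) = [0, -4.5355-1.2929i, -3+5i, 2.5355+2.7071i, 2, 2.5355-2.7071i, -3-5i, -4.5355+1.2929i]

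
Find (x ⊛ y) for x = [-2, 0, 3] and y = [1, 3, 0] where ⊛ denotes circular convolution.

(x ⊛ y)[n] = Σ(m=0 to 2) x[m] · y[(n-m) mod 3]

Computing each output sample:
(x ⊛ y)[0] = 7
(x ⊛ y)[1] = -6
(x ⊛ y)[2] = 3

x ⊛ y = [7, -6, 3]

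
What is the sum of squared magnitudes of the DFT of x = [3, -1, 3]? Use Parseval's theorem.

Parseval: Σ|x[n]|² = (1/N)Σ|X[k]|², so Σ|X[k]|² = N·Σ|x[n]|² = 3·19.0000

Σ|X[k]|² = N·Σ|x[n]|² = 3·19.0000 = 57.0000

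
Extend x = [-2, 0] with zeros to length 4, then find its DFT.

Original 2-point DFT: [-2, -2]
Zero-padded 4-point DFT provides frequency interpolation.

DFT_4([x, 0, ...]) = [-2, -2, -2, -2]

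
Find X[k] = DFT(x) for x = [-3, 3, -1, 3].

X[k] = Σ(n=0 to 3) x[n] · ω_4^(nk)
where ω_4 = e^(-2πi/4)

Computing each X[k]:
X[0] = 2
X[1] = -2
X[2] = -10
X[3] = -2

X = [2, -2, -10, -2]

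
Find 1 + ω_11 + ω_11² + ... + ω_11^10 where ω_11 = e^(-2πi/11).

Sum of all nth roots of unity equals 0 for n > 1 (geometric series with r ≠ 1).

0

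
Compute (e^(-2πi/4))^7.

Since ω_4^4 = 1, powers reduce modulo 4.
7 mod 4 = 3
So ω_4^7 = ω_4^3 = e^(-2πi·3/4)

ω_4^7 = ω_4^3 = 1i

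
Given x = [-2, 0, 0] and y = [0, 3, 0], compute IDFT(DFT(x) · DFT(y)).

(x ⊛ y)[n] = Σ(m=0 to 2) x[m] · y[(n-m) mod 3]

Computing each output sample:
(x ⊛ y)[0] = 0
(x ⊛ y)[1] = -6
(x ⊛ y)[2] = 0

x ⊛ y = [0, -6, 0]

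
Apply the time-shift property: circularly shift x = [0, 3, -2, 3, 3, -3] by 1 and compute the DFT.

Time shift by 1: X_shifted[k] = ω_6^(1k) · X[k]
Shifted x = [-3, 0, 3, -2, 3, 3]

DFT(x[n-1]) = [4, -2.5000+2.5981i, -9.5000+2.5981i, 2, -9.5000-2.5981i, -2.5000-2.5981i]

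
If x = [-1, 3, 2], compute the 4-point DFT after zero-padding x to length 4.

Original 3-point DFT: [4, -3.5000-0.8660i, -3.5000+0.8660i]
Zero-padded 4-point DFT provides frequency interpolation.

DFT_4([x, 0, ...]) = [4, -3-3i, -2, -3+3i]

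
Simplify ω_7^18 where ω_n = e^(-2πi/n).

Since ω_7^7 = 1, powers reduce modulo 7.
18 mod 7 = 4
So ω_7^18 = ω_7^4 = e^(-2πi·4/7)

ω_7^18 = ω_7^4 = -0.9010+0.4339i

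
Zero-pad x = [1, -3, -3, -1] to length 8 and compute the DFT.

Original 4-point DFT: [-6, 4+2i, 2, 4-2i]
Zero-padded 8-point DFT provides frequency interpolation.

DFT_8([x, 0, ...]) = [-6, -0.4142+5.8284i, 4+2i, 2.4142-0.1716i, 2, 2.4142+0.1716i, 4-2i, -0.4142-5.8284i]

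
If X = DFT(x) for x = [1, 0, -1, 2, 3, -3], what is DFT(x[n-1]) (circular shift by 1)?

Time shift by 1: X_shifted[k] = ω_6^(1k) · X[k]
Shifted x = [-3, 1, 0, -1, 2, 3]

DFT(x[n-1]) = [2, -1.0000+3.4641i, -7, -4, -7, -1.0000-3.4641i]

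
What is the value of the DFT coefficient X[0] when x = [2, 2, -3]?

X[0] = Σ(n=0 to 2) x[n] · ω_3^0 = Σ x[n]
= (2) + (2) + (-3)

X[0] = 1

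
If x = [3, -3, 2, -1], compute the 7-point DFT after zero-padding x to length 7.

Original 4-point DFT: [1, 1+2i, 9, 1-2i]
Zero-padded 7-point DFT provides frequency interpolation.

DFT_7([x, 0, ...]) = [1, 1.5855+0.8295i, 1.2421+3.0107i, 7.1724+3.8402i, 7.1724-3.8402i, 1.2421-3.0107i, 1.5855-0.8295i]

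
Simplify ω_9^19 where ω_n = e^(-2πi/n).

Since ω_9^9 = 1, powers reduce modulo 9.
19 mod 9 = 1
So ω_9^19 = ω_9^1 = e^(-2πi·1/9)

ω_9^19 = ω_9^1 = 0.7660-0.6428i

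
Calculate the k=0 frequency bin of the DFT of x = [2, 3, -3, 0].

X[0] = Σ(n=0 to 3) x[n] · ω_4^0 = Σ x[n]
= (2) + (3) + (-3) + (0)

X[0] = 2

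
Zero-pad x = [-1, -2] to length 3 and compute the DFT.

Original 2-point DFT: [-3, 1]
Zero-padded 3-point DFT provides frequency interpolation.

DFT_3([x, 0, ...]) = [-3, 1.7321i, -1.7321i]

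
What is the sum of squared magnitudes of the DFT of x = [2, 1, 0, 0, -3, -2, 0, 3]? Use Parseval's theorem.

Parseval: Σ|x[n]|² = (1/N)Σ|X[k]|², so Σ|X[k]|² = N·Σ|x[n]|² = 8·27.0000

Σ|X[k]|² = N·Σ|x[n]|² = 8·27.0000 = 216.0000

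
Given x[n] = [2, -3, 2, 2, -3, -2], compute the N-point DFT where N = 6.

X[k] = Σ(n=0 to 5) x[n] · ω_6^(nk)
where ω_6 = e^(-2πi/6)

Computing each X[k]:
X[0] = -2
X[1] = -2.0000-3.4641i
X[2] = 7.0000+5.1962i
X[3] = 4
X[4] = 7.0000-5.1962i
X[5] = -2.0000+3.4641i

X = [-2, -2.0000-3.4641i, 7.0000+5.1962i, 4, 7.0000-5.1962i, -2.0000+3.4641i]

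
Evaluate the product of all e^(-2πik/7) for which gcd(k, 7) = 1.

The primitive 7th roots of unity are ω_7^k for k coprime to 7: k ∈ {1, 2, 3, 4, 5, 6}
Their product equals the constant term of the cyclotomic polynomial Φ_7(x) up to sign.
For n ≥ 3, the product of all primitive nth roots of unity is 1. (For n=1 it is 1; for n=2 it is -1.)

1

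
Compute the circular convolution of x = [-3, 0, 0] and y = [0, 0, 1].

(x ⊛ y)[n] = Σ(m=0 to 2) x[m] · y[(n-m) mod 3]

Computing each output sample:
(x ⊛ y)[0] = 0
(x ⊛ y)[1] = 0
(x ⊛ y)[2] = -3

x ⊛ y = [0, 0, -3]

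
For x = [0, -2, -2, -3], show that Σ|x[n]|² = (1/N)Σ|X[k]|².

Time domain:
Σ|x[n]|² = |0|² + |-2|² + |-2|² + |-3|² = 17.0000

Frequency domain:
(1/4)Σ|X[k]|² = (1/4)(|-7|² + |2-1i|² + |3|² + |2+1i|²) = (1/4)·68.0000 = 17.0000

Both sides agree, confirming Parseval's theorem.

Σ|x[n]|² = (1/N)Σ|X[k]|² = 17.0000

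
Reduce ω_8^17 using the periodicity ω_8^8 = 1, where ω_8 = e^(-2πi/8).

Since ω_8^8 = 1, powers reduce modulo 8.
17 mod 8 = 1
So ω_8^17 = ω_8^1 = e^(-2πi·1/8)

ω_8^17 = ω_8^1 = 0.7071-0.7071i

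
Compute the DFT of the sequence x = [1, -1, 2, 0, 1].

X[k] = Σ(n=0 to 4) x[n] · ω_5^(nk)
where ω_5 = e^(-2πi/5)

Computing each X[k]:
X[0] = 3
X[1] = -0.6180+0.7265i
X[2] = 1.6180+3.0777i
X[3] = 1.6180-3.0777i
X[4] = -0.6180-0.7265i

X = [3, -0.6180+0.7265i, 1.6180+3.0777i, 1.6180-3.0777i, -0.6180-0.7265i]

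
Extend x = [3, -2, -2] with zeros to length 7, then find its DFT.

Original 3-point DFT: [-1, 5, 5]
Zero-padded 7-point DFT provides frequency interpolation.

DFT_7([x, 0, ...]) = [-1, 2.1981+3.5135i, 5.2470+1.0821i, 3.5550-0.6959i, 3.5550+0.6959i, 5.2470-1.0821i, 2.1981-3.5135i]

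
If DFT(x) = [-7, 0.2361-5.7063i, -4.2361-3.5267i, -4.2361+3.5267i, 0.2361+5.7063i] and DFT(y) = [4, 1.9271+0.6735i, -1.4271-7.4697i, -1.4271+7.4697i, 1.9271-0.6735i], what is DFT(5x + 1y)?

By linearity: DFT(5x + 1y) = 5·DFT(x) + 1·DFT(y)
= 5·[-7, 0.2361-5.7063i, -4.2361-3.5267i, -4.2361+3.5267i, 0.2361+5.7063i] + 1·[4, 1.9271+0.6735i, -1.4271-7.4697i, -1.4271+7.4697i, 1.9271-0.6735i]

Computing element-wise:
Z[0] = 5·(-7) + 1·(4) = -31
Z[1] = 5·(0.2361-5.7063i) + 1·(1.9271+0.6735i) = 3.1076-27.8580i
Z[2] = 5·(-4.2361-3.5267i) + 1·(-1.4271-7.4697i) = -22.6076-25.1032i
Z[3] = 5·(-4.2361+3.5267i) + 1·(-1.4271+7.4697i) = -22.6076+25.1032i
Z[4] = 5·(0.2361+5.7063i) + 1·(1.9271-0.6735i) = 3.1076+27.8580i

DFT(5x + 1y) = 5·X + 1·Y = [-31, 3.1076-27.8580i, -22.6076-25.1032i, -22.6076+25.1032i, 3.1076+27.8580i]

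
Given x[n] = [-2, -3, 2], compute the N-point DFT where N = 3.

X[k] = Σ(n=0 to 2) x[n] · ω_3^(nk)
where ω_3 = e^(-2πi/3)

Computing each X[k]:
X[0] = -3
X[1] = -1.5000+4.3301i
X[2] = -1.5000-4.3301i

X = [-3, -1.5000+4.3301i, -1.5000-4.3301i]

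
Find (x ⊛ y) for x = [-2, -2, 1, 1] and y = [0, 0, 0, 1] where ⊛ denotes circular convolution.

(x ⊛ y)[n] = Σ(m=0 to 3) x[m] · y[(n-m) mod 4]

Computing each output sample:
(x ⊛ y)[0] = -2
(x ⊛ y)[1] = 1
(x ⊛ y)[2] = 1
(x ⊛ y)[3] = -2

x ⊛ y = [-2, 1, 1, -2]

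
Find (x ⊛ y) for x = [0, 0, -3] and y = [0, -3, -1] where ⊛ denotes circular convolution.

(x ⊛ y)[n] = Σ(m=0 to 2) x[m] · y[(n-m) mod 3]

Computing each output sample:
(x ⊛ y)[0] = 9
(x ⊛ y)[1] = 3
(x ⊛ y)[2] = 0

x ⊛ y = [9, 3, 0]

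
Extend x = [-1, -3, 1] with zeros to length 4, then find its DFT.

Original 3-point DFT: [-3, 3.4641i, -3.4641i]
Zero-padded 4-point DFT provides frequency interpolation.

DFT_4([x, 0, ...]) = [-3, -2+3i, 3, -2-3i]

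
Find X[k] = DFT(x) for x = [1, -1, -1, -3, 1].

X[k] = Σ(n=0 to 4) x[n] · ω_5^(nk)
where ω_5 = e^(-2πi/5)

Computing each X[k]:
X[0] = -3
X[1] = 4.2361+0.7265i
X[2] = -0.2361+3.0777i
X[3] = -0.2361-3.0777i
X[4] = 4.2361-0.7265i

X = [-3, 4.2361+0.7265i, -0.2361+3.0777i, -0.2361-3.0777i, 4.2361-0.7265i]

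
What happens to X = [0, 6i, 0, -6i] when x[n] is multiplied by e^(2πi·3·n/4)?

Modulation property: DFT(ω_4^(-3n)·x[n]) = X[(k-3) mod 4], so circularly shift X by 3 positions.

X[k-3] = [6i, 0, -6i, 0]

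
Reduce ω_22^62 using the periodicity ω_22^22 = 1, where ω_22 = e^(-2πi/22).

Since ω_22^22 = 1, powers reduce modulo 22.
62 mod 22 = 18
So ω_22^62 = ω_22^18 = e^(-2πi·18/22)

ω_22^62 = ω_22^18 = 0.4154+0.9096i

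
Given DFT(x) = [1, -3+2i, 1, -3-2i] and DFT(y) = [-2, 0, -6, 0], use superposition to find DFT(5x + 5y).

By linearity: DFT(5x + 5y) = 5·DFT(x) + 5·DFT(y)
= 5·[1, -3+2i, 1, -3-2i] + 5·[-2, 0, -6, 0]

Computing element-wise:
Z[0] = 5·(1) + 5·(-2) = -5
Z[1] = 5·(-3+2i) + 5·(0) = -15+10i
Z[2] = 5·(1) + 5·(-6) = -25
Z[3] = 5·(-3-2i) + 5·(0) = -15-10i

DFT(5x + 5y) = 5·X + 5·Y = [-5, -15+10i, -25, -15-10i]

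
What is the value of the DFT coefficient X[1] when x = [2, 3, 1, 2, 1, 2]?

X[1] = Σ(n=0 to 5) x[n] · ω_6^(1n) where ω_6 = e^(-2πi/6)
= (2)·ω_6^0 + (3)·ω_6^1 + (1)·ω_6^2 + (2)·ω_6^3 + (1)·ω_6^4 + (2)·ω_6^5

X[1] = 1.5000-0.8660i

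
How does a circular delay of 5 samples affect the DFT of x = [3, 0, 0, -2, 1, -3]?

Time shift by 5: X_shifted[k] = ω_6^(5k) · X[k]
Shifted x = [0, 0, -2, 1, -3, 3]

DFT(x[n-5]) = [-1, 3.0000+1.7321i, 2.0000+3.4641i, -9, 2.0000-3.4641i, 3.0000-1.7321i]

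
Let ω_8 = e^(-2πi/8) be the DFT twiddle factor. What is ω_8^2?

ω_8^2 = e^(-2πi·2/8)
= cos(-2π·2/8) + i·sin(-2π·2/8)
= cos(-4π/8) + i·sin(-4π/8)

ω_8^2 = cos(-4π/8) + i·sin(-4π/8) = -1i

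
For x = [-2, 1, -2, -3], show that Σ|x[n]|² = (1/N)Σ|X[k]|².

Time domain:
Σ|x[n]|² = |-2|² + |1|² + |-2|² + |-3|² = 18.0000

Frequency domain:
(1/4)Σ|X[k]|² = (1/4)(|-6|² + |-4i|² + |-2|² + |4i|²) = (1/4)·72.0000 = 18.0000

Both sides agree, confirming Parseval's theorem.

Σ|x[n]|² = (1/N)Σ|X[k]|² = 18.0000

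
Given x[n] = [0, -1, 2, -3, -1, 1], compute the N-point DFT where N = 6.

X[k] = Σ(n=0 to 5) x[n] · ω_6^(nk)
where ω_6 = e^(-2πi/6)

Computing each X[k]:
X[0] = -2
X[1] = 2.5000-0.8660i
X[2] = -3.5000+4.3301i
X[3] = 4
X[4] = -3.5000-4.3301i
X[5] = 2.5000+0.8660i

X = [-2, 2.5000-0.8660i, -3.5000+4.3301i, 4, -3.5000-4.3301i, 2.5000+0.8660i]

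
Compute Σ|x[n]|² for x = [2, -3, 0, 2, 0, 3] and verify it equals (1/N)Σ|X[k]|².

Time domain:
Σ|x[n]|² = |2|² + |-3|² + |0|² + |2|² + |0|² + |3|² = 26.0000

Frequency domain:
(1/6)Σ|X[k]|² = (1/6)(|4|² + |5.1962i|² + |4.0000+5.1962i|² + |0|² + |4.0000-5.1962i|² + |-5.1962i|²) = (1/6)·156.0000 = 26.0000

Both sides agree, confirming Parseval's theorem.

Σ|x[n]|² = (1/N)Σ|X[k]|² = 26.0000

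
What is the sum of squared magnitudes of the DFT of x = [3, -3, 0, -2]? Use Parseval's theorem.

Parseval: Σ|x[n]|² = (1/N)Σ|X[k]|², so Σ|X[k]|² = N·Σ|x[n]|² = 4·22.0000

Σ|X[k]|² = N·Σ|x[n]|² = 4·22.0000 = 88.0000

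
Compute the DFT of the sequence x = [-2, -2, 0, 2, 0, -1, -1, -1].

X[k] = Σ(n=0 to 7) x[n] · ω_8^(nk)
where ω_8 = e^(-2πi/8)

Computing each X[k]:
X[0] = -5
X[1] = -4.8284-2.4142i
X[2] = -1+4i
X[3] = 0.8284-0.4142i
X[4] = -1
X[5] = 0.8284+0.4142i
X[6] = -1-4i
X[7] = -4.8284+2.4142i

X = [-5, -4.8284-2.4142i, -1+4i, 0.8284-0.4142i, -1, 0.8284+0.4142i, -1-4i, -4.8284+2.4142i]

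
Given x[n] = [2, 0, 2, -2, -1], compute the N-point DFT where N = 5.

X[k] = Σ(n=0 to 4) x[n] · ω_5^(nk)
where ω_5 = e^(-2πi/5)

Computing each X[k]:
X[0] = 1
X[1] = 1.6910-3.3022i
X[2] = 2.8090+3.2164i
X[3] = 2.8090-3.2164i
X[4] = 1.6910+3.3022i

X = [1, 1.6910-3.3022i, 2.8090+3.2164i, 2.8090-3.2164i, 1.6910+3.3022i]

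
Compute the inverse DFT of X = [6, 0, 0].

x[n] = (1/3) Σ(k=0 to 2) X[k] · e^(2πikn/3)

Computing each x[n]:
x[0] = 2
x[1] = 2
x[2] = 2

x = [2, 2, 2]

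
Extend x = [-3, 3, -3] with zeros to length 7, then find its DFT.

Original 3-point DFT: [-3, -3.0000-5.1962i, -3.0000+5.1962i]
Zero-padded 7-point DFT provides frequency interpolation.

DFT_7([x, 0, ...]) = [-3, -0.4620+0.5793i, -0.9647-4.2264i, -7.5734-3.6471i, -7.5734+3.6471i, -0.9647+4.2264i, -0.4620-0.5793i]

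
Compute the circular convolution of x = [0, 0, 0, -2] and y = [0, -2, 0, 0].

(x ⊛ y)[n] = Σ(m=0 to 3) x[m] · y[(n-m) mod 4]

Computing each output sample:
(x ⊛ y)[0] = 4
(x ⊛ y)[1] = 0
(x ⊛ y)[2] = 0
(x ⊛ y)[3] = 0

x ⊛ y = [4, 0, 0, 0]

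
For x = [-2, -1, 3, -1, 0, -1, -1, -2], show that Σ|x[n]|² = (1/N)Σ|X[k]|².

Time domain:
Σ|x[n]|² = |-2|² + |-1|² + |3|² + |-1|² + |0|² + |-1|² + |-1|² + |-2|² = 21.0000

Frequency domain:
(1/8)Σ|X[k]|² = (1/8)(|-5|² + |-2.7071-4.7071i|² + |-4-1i|² + |-1.2929+3.2929i|² + |5|² + |-1.2929-3.2929i|² + |-4+1i|² + |-2.7071+4.7071i|²) = (1/8)·168.0000 = 21.0000

Both sides agree, confirming Parseval's theorem.

Σ|x[n]|² = (1/N)Σ|X[k]|² = 21.0000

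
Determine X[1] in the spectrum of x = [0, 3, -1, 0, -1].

X[1] = Σ(n=0 to 4) x[n] · ω_5^(1n) where ω_5 = e^(-2πi/5)
= (0)·ω_5^0 + (3)·ω_5^1 + (-1)·ω_5^2 + (0)·ω_5^3 + (-1)·ω_5^4

X[1] = 1.4271-3.2164i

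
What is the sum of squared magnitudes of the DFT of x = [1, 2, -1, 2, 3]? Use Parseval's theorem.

Parseval: Σ|x[n]|² = (1/N)Σ|X[k]|², so Σ|X[k]|² = N·Σ|x[n]|² = 5·19.0000

Σ|X[k]|² = N·Σ|x[n]|² = 5·19.0000 = 95.0000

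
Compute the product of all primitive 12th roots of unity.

The primitive 12th roots of unity are ω_12^k for k coprime to 12: k ∈ {1, 5, 7, 11}
Their product equals the constant term of the cyclotomic polynomial Φ_12(x) up to sign.
For n ≥ 3, the product of all primitive nth roots of unity is 1. (For n=1 it is 1; for n=2 it is -1.)

1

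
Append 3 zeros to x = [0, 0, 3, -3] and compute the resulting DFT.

Original 4-point DFT: [0, -3-3i, 6, -3+3i]
Zero-padded 7-point DFT provides frequency interpolation.

DFT_7([x, 0, ...]) = [0, 2.0353-1.6231i, -4.5734-1.0438i, 2.5380+5.2703i, 2.5380-5.2703i, -4.5734+1.0438i, 2.0353+1.6231i]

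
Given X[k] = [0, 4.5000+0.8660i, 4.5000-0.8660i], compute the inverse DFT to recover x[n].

x[n] = (1/3) Σ(k=0 to 2) X[k] · e^(2πikn/3)

Computing each x[n]:
x[0] = 3
x[1] = -2
x[2] = -1

x = [3, -2, -1]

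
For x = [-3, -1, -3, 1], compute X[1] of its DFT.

X[1] = Σ(n=0 to 3) x[n] · ω_4^(1n) where ω_4 = e^(-2πi/4)
= (-3)·ω_4^0 + (-1)·ω_4^1 + (-3)·ω_4^2 + (1)·ω_4^3

X[1] = 2i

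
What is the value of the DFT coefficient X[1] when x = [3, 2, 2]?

X[1] = Σ(n=0 to 2) x[n] · ω_3^(1n) where ω_3 = e^(-2πi/3)
= (3)·ω_3^0 + (2)·ω_3^1 + (2)·ω_3^2

X[1] = 1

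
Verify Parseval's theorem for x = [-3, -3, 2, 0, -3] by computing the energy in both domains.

Time domain:
Σ|x[n]|² = |-3|² + |-3|² + |2|² + |0|² + |-3|² = 31.0000

Frequency domain:
(1/5)Σ|X[k]|² = (1/5)(|-7|² + |-6.4721-1.1756i|² + |2.4721+1.9021i|² + |2.4721-1.9021i|² + |-6.4721+1.1756i|²) = (1/5)·155.0000 = 31.0000

Both sides agree, confirming Parseval's theorem.

Σ|x[n]|² = (1/N)Σ|X[k]|² = 31.0000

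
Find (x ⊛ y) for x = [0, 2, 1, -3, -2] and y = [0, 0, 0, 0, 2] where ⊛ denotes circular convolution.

(x ⊛ y)[n] = Σ(m=0 to 4) x[m] · y[(n-m) mod 5]

Computing each output sample:
(x ⊛ y)[0] = 4
(x ⊛ y)[1] = 2
(x ⊛ y)[2] = -6
(x ⊛ y)[3] = -4
(x ⊛ y)[4] = 0

x ⊛ y = [4, 2, -6, -4, 0]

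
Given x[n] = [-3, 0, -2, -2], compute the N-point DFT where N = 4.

X[k] = Σ(n=0 to 3) x[n] · ω_4^(nk)
where ω_4 = e^(-2πi/4)

Computing each X[k]:
X[0] = -7
X[1] = -1-2i
X[2] = -3
X[3] = -1+2i

X = [-7, -1-2i, -3, -1+2i]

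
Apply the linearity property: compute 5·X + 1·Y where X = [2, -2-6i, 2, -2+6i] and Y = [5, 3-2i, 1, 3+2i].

By linearity: DFT(5x + 1y) = 5·DFT(x) + 1·DFT(y)
= 5·[2, -2-6i, 2, -2+6i] + 1·[5, 3-2i, 1, 3+2i]

Computing element-wise:
Z[0] = 5·(2) + 1·(5) = 15
Z[1] = 5·(-2-6i) + 1·(3-2i) = -7-32i
Z[2] = 5·(2) + 1·(1) = 11
Z[3] = 5·(-2+6i) + 1·(3+2i) = -7+32i

DFT(5x + 1y) = 5·X + 1·Y = [15, -7-32i, 11, -7+32i]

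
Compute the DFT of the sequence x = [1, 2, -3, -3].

X[k] = Σ(n=0 to 3) x[n] · ω_4^(nk)
where ω_4 = e^(-2πi/4)

Computing each X[k]:
X[0] = -3
X[1] = 4-5i
X[2] = -1
X[3] = 4+5i

X = [-3, 4-5i, -1, 4+5i]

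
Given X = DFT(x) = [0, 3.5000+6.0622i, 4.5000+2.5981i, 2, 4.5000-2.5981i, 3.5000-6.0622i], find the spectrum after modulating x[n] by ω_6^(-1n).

Modulation property: DFT(ω_6^(-1n)·x[n]) = X[(k-1) mod 6], so circularly shift X by 1 positions.

X[k-1] = [3.5000-6.0622i, 0, 3.5000+6.0622i, 4.5000+2.5981i, 2, 4.5000-2.5981i]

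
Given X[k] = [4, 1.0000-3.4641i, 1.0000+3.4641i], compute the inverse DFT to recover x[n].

x[n] = (1/3) Σ(k=0 to 2) X[k] · e^(2πikn/3)

Computing each x[n]:
x[0] = 2
x[1] = 3
x[2] = -1

x = [2, 3, -1]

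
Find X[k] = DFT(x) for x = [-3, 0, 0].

X[k] = Σ(n=0 to 2) x[n] · ω_3^(nk)
where ω_3 = e^(-2πi/3)

Computing each X[k]:
X[0] = -3
X[1] = -3
X[2] = -3

X = [-3, -3, -3]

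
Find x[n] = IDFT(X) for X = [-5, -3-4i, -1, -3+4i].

x[n] = (1/4) Σ(k=0 to 3) X[k] · e^(2πikn/4)

Computing each x[n]:
x[0] = -3
x[1] = 1
x[2] = 0
x[3] = -3

x = [-3, 1, 0, -3]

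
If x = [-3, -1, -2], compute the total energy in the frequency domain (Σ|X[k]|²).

Parseval: Σ|x[n]|² = (1/N)Σ|X[k]|², so Σ|X[k]|² = N·Σ|x[n]|² = 3·14.0000

Σ|X[k]|² = N·Σ|x[n]|² = 3·14.0000 = 42.0000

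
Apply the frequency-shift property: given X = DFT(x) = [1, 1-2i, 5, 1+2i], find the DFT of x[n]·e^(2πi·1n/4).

Modulation property: DFT(ω_4^(-1n)·x[n]) = X[(k-1) mod 4], so circularly shift X by 1 positions.

X[k-1] = [1+2i, 1, 1-2i, 5]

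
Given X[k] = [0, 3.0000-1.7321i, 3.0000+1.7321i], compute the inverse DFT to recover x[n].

x[n] = (1/3) Σ(k=0 to 2) X[k] · e^(2πikn/3)

Computing each x[n]:
x[0] = 2
x[1] = 0
x[2] = -2

x = [2, 0, -2]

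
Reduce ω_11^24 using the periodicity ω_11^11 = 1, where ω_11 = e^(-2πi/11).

Since ω_11^11 = 1, powers reduce modulo 11.
24 mod 11 = 2
So ω_11^24 = ω_11^2 = e^(-2πi·2/11)

ω_11^24 = ω_11^2 = 0.4154-0.9096i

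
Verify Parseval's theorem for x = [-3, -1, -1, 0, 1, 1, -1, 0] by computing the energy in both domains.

Time domain:
Σ|x[n]|² = |-3|² + |-1|² + |-1|² + |0|² + |1|² + |1|² + |-1|² + |0|² = 14.0000

Frequency domain:
(1/8)Σ|X[k]|² = (1/8)(|-4|² + |-5.4142+1.4142i|² + |0|² + |-2.5858+1.4142i|² + |-4|² + |-2.5858-1.4142i|² + |0|² + |-5.4142-1.4142i|²) = (1/8)·112.0000 = 14.0000

Both sides agree, confirming Parseval's theorem.

Σ|x[n]|² = (1/N)Σ|X[k]|² = 14.0000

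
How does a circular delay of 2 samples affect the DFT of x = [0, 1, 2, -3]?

Time shift by 2: X_shifted[k] = ω_4^(2k) · X[k]
Shifted x = [2, -3, 0, 1]

DFT(x[n-2]) = [0, 2+4i, 4, 2-4i]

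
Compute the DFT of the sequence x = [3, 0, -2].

X[k] = Σ(n=0 to 2) x[n] · ω_3^(nk)
where ω_3 = e^(-2πi/3)

Computing each X[k]:
X[0] = 1
X[1] = 4.0000-1.7321i
X[2] = 4.0000+1.7321i

X = [1, 4.0000-1.7321i, 4.0000+1.7321i]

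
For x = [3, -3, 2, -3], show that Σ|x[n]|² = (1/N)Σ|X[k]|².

Time domain:
Σ|x[n]|² = |3|² + |-3|² + |2|² + |-3|² = 31.0000

Frequency domain:
(1/4)Σ|X[k]|² = (1/4)(|-1|² + |1|² + |11|² + |1|²) = (1/4)·124.0000 = 31.0000

Both sides agree, confirming Parseval's theorem.

Σ|x[n]|² = (1/N)Σ|X[k]|² = 31.0000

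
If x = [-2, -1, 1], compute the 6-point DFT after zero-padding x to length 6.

Original 3-point DFT: [-2, -2.0000+1.7321i, -2.0000-1.7321i]
Zero-padded 6-point DFT provides frequency interpolation.

DFT_6([x, 0, ...]) = [-2, -3, -2.0000+1.7321i, 0, -2.0000-1.7321i, -3]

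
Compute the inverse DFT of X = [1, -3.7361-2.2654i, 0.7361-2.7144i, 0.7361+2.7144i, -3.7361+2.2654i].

x[n] = (1/5) Σ(k=0 to 4) X[k] · e^(2πikn/5)

Computing each x[n]:
x[0] = -1
x[1] = 1
x[2] = 1
x[3] = 2
x[4] = -2

x = [-1, 1, 1, 2, -2]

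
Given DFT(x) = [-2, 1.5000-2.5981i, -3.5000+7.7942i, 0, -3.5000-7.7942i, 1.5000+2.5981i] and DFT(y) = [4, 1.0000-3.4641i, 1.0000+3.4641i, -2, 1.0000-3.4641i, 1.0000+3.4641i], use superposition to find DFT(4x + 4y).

By linearity: DFT(4x + 4y) = 4·DFT(x) + 4·DFT(y)
= 4·[-2, 1.5000-2.5981i, -3.5000+7.7942i, 0, -3.5000-7.7942i, 1.5000+2.5981i] + 4·[4, 1.0000-3.4641i, 1.0000+3.4641i, -2, 1.0000-3.4641i, 1.0000+3.4641i]

Computing element-wise:
Z[0] = 4·(-2) + 4·(4) = 8
Z[1] = 4·(1.5000-2.5981i) + 4·(1.0000-3.4641i) = 10.0000-24.2488i
Z[2] = 4·(-3.5000+7.7942i) + 4·(1.0000+3.4641i) = -10.0000+45.0332i
Z[3] = 4·(0) + 4·(-2) = -8
Z[4] = 4·(-3.5000-7.7942i) + 4·(1.0000-3.4641i) = -10.0000-45.0332i
Z[5] = 4·(1.5000+2.5981i) + 4·(1.0000+3.4641i) = 10.0000+24.2488i

DFT(4x + 4y) = 4·X + 4·Y = [8, 10.0000-24.2488i, -10.0000+45.0332i, -8, -10.0000-45.0332i, 10.0000+24.2488i]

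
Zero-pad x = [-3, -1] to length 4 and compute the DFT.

Original 2-point DFT: [-4, -2]
Zero-padded 4-point DFT provides frequency interpolation.

DFT_4([x, 0, ...]) = [-4, -3+1i, -2, -3-1i]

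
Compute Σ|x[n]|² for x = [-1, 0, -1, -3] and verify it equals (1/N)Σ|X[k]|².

Time domain:
Σ|x[n]|² = |-1|² + |0|² + |-1|² + |-3|² = 11.0000

Frequency domain:
(1/4)Σ|X[k]|² = (1/4)(|-5|² + |-3i|² + |1|² + |3i|²) = (1/4)·44.0000 = 11.0000

Both sides agree, confirming Parseval's theorem.

Σ|x[n]|² = (1/N)Σ|X[k]|² = 11.0000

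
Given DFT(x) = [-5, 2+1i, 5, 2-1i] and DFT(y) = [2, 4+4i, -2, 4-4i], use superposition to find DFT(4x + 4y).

By linearity: DFT(4x + 4y) = 4·DFT(x) + 4·DFT(y)
= 4·[-5, 2+1i, 5, 2-1i] + 4·[2, 4+4i, -2, 4-4i]

Computing element-wise:
Z[0] = 4·(-5) + 4·(2) = -12
Z[1] = 4·(2+1i) + 4·(4+4i) = 24+20i
Z[2] = 4·(5) + 4·(-2) = 12
Z[3] = 4·(2-1i) + 4·(4-4i) = 24-20i

DFT(4x + 4y) = 4·X + 4·Y = [-12, 24+20i, 12, 24-20i]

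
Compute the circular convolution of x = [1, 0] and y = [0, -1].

(x ⊛ y)[n] = Σ(m=0 to 1) x[m] · y[(n-m) mod 2]

Computing each output sample:
(x ⊛ y)[0] = 0
(x ⊛ y)[1] = -1

x ⊛ y = [0, -1]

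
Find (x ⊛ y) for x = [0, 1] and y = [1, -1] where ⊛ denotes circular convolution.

(x ⊛ y)[n] = Σ(m=0 to 1) x[m] · y[(n-m) mod 2]

Computing each output sample:
(x ⊛ y)[0] = -1
(x ⊛ y)[1] = 1

x ⊛ y = [-1, 1]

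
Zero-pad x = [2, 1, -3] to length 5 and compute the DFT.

Original 3-point DFT: [0, 3.0000-3.4641i, 3.0000+3.4641i]
Zero-padded 5-point DFT provides frequency interpolation.

DFT_5([x, 0, ...]) = [0, 4.7361+0.8123i, 0.2639-3.4410i, 0.2639+3.4410i, 4.7361-0.8123i]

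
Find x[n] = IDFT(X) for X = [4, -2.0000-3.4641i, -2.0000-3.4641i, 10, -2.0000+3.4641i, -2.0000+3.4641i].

x[n] = (1/6) Σ(k=0 to 5) X[k] · e^(2πikn/6)

Computing each x[n]:
x[0] = 1
x[1] = 1
x[2] = 3
x[3] = -1
x[4] = 3
x[5] = -3

x = [1, 1, 3, -1, 3, -3]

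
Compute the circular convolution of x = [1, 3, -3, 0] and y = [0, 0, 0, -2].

(x ⊛ y)[n] = Σ(m=0 to 3) x[m] · y[(n-m) mod 4]

Computing each output sample:
(x ⊛ y)[0] = -6
(x ⊛ y)[1] = 6
(x ⊛ y)[2] = 0
(x ⊛ y)[3] = -2

x ⊛ y = [-6, 6, 0, -2]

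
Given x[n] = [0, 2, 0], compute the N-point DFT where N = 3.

X[k] = Σ(n=0 to 2) x[n] · ω_3^(nk)
where ω_3 = e^(-2πi/3)

Computing each X[k]:
X[0] = 2
X[1] = -1.0000-1.7321i
X[2] = -1.0000+1.7321i

X = [2, -1.0000-1.7321i, -1.0000+1.7321i]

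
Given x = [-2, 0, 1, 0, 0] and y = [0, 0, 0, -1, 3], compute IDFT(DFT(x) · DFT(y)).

(x ⊛ y)[n] = Σ(m=0 to 4) x[m] · y[(n-m) mod 5]

Computing each output sample:
(x ⊛ y)[0] = -1
(x ⊛ y)[1] = 3
(x ⊛ y)[2] = 0
(x ⊛ y)[3] = 2
(x ⊛ y)[4] = -6

x ⊛ y = [-1, 3, 0, 2, -6]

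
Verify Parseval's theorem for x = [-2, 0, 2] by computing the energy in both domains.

Time domain:
Σ|x[n]|² = |-2|² + |0|² + |2|² = 8.0000

Frequency domain:
(1/3)Σ|X[k]|² = (1/3)(|0|² + |-3.0000+1.7321i|² + |-3.0000-1.7321i|²) = (1/3)·24.0000 = 8.0000

Both sides agree, confirming Parseval's theorem.

Σ|x[n]|² = (1/N)Σ|X[k]|² = 8.0000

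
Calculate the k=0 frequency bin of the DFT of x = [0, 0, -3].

X[0] = Σ(n=0 to 2) x[n] · ω_3^0 = Σ x[n]
= (0) + (0) + (-3)

X[0] = -3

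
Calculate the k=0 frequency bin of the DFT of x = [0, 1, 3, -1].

X[0] = Σ(n=0 to 3) x[n] · ω_4^0 = Σ x[n]
= (0) + (1) + (3) + (-1)

X[0] = 3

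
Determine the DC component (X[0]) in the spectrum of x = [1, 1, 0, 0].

X[0] = Σ(n=0 to 3) x[n] · ω_4^0 = Σ x[n]
= (1) + (1) + (0) + (0)

X[0] = 2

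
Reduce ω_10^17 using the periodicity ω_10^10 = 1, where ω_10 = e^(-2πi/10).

Since ω_10^10 = 1, powers reduce modulo 10.
17 mod 10 = 7
So ω_10^17 = ω_10^7 = e^(-2πi·7/10)

ω_10^17 = ω_10^7 = -0.3090+0.9511i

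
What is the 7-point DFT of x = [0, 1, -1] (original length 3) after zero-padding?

Original 3-point DFT: [0, -1.7321i, 1.7321i]
Zero-padded 7-point DFT provides frequency interpolation.

DFT_7([x, 0, ...]) = [0, 0.8460+0.1931i, 0.6784-1.4088i, -1.5245-1.2157i, -1.5245+1.2157i, 0.6784+1.4088i, 0.8460-0.1931i]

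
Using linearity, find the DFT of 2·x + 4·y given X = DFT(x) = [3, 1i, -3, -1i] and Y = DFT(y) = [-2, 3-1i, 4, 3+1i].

By linearity: DFT(2x + 4y) = 2·DFT(x) + 4·DFT(y)
= 2·[3, 1i, -3, -1i] + 4·[-2, 3-1i, 4, 3+1i]

Computing element-wise:
Z[0] = 2·(3) + 4·(-2) = -2
Z[1] = 2·(1i) + 4·(3-1i) = 12-2i
Z[2] = 2·(-3) + 4·(4) = 10
Z[3] = 2·(-1i) + 4·(3+1i) = 12+2i

DFT(2x + 4y) = 2·X + 4·Y = [-2, 12-2i, 10, 12+2i]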